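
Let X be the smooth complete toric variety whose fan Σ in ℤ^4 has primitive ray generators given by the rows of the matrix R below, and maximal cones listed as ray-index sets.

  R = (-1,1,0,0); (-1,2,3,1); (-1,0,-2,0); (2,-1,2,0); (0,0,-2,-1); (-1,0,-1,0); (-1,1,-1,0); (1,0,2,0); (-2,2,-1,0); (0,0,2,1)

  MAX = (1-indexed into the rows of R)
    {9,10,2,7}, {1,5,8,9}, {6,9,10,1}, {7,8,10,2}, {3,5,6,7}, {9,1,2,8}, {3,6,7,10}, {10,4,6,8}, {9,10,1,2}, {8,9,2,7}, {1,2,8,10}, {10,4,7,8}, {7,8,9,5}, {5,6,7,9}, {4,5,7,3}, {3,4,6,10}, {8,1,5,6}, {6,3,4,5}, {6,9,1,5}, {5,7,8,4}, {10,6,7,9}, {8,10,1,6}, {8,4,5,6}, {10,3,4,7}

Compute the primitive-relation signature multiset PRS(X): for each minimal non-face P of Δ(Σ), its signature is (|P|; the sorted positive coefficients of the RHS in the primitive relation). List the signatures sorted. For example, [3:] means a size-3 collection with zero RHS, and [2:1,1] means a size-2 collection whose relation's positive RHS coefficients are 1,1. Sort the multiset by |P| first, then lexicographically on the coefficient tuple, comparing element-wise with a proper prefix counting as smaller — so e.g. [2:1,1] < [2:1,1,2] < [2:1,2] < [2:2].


The 15 primitive collections of Σ (r=10, n=4):

  {3,8}:  v_{3} + v_{8} = 0  ⟹  sig = [2:]
  {5,10}:  v_{5} + v_{10} = 0  ⟹  sig = [2:]
  {1,4}:  v_{1} + v_{4} = v_{8}  ⟹  sig = [2:1]
  {1,7}:  v_{1} + v_{7} = v_{9}  ⟹  sig = [2:1]
  {1,3}:  v_{1} + v_{3} = v_{6} + v_{7}  ⟹  sig = [2:1,1]
  {2,3}:  v_{2} + v_{3} = v_{9} + v_{10}  ⟹  sig = [2:1,1]
  {2,5}:  v_{2} + v_{5} = v_{8} + v_{9}  ⟹  sig = [2:1,1]
  {4,9}:  v_{4} + v_{9} = v_{7} + v_{8}  ⟹  sig = [2:1,1]
  {2,4}:  v_{2} + v_{4} = v_{7} + 2·v_{8} + v_{10}  ⟹  sig = [2:1,1,2]
  {2,6}:  v_{2} + v_{6} = 2·v_{1} + v_{10}  ⟹  sig = [2:1,2]
  {3,9}:  v_{3} + v_{9} = v_{6} + 2·v_{7}  ⟹  sig = [2:1,2]
  {4,6,7}:  v_{4} + v_{6} + v_{7} = 0  ⟹  sig = [3:]
  {6,7,8}:  v_{6} + v_{7} + v_{8} = v_{1}  ⟹  sig = [3:1]
  {8,9,10}:  v_{8} + v_{9} + v_{10} = v_{2}  ⟹  sig = [3:1]
  {6,8,9}:  v_{6} + v_{8} + v_{9} = 2·v_{1}  ⟹  sig = [3:2]

so the primitive-relation signature multiset is
    [2:]
    [2:]
    [2:1]
    [2:1]
    [2:1,1]
    [2:1,1]
    [2:1,1]
    [2:1,1]
    [2:1,1,2]
    [2:1,2]
    [2:1,2]
    [3:]
    [3:1]
    [3:1]
    [3:2]


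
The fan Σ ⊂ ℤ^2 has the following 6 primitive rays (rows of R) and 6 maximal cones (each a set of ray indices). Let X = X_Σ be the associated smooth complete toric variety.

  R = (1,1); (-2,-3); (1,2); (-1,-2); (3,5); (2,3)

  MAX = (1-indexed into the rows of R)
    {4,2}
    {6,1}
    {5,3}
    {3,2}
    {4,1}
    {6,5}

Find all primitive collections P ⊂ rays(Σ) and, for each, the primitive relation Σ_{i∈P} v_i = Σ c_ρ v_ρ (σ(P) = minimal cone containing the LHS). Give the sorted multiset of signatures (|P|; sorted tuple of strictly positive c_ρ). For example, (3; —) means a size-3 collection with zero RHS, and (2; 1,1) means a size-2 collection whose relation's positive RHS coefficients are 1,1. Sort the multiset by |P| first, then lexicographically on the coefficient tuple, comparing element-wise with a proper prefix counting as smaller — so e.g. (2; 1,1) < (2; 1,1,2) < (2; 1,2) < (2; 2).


Minimal non-faces — 9 found among 6 rays, 6 max cones:

  P={2,6}:  v_{2} + v_{6} = 0  ⇒ sig = (2; —)
  P={3,4}:  v_{3} + v_{4} = 0  ⇒ sig = (2; —)
  P={1,2}:  v_{1} + v_{2} = v_{4}  ⇒ sig = (2; 1)
  P={1,3}:  v_{1} + v_{3} = v_{6}  ⇒ sig = (2; 1)
  P={2,5}:  v_{2} + v_{5} = v_{3}  ⇒ sig = (2; 1)
  P={3,6}:  v_{3} + v_{6} = v_{5}  ⇒ sig = (2; 1)
  P={4,5}:  v_{4} + v_{5} = v_{6}  ⇒ sig = (2; 1)
  P={4,6}:  v_{4} + v_{6} = v_{1}  ⇒ sig = (2; 1)
  P={1,5}:  v_{1} + v_{5} = 2·v_{6}  ⇒ sig = (2; 2)

Hence PRS(X_Σ) =
{ (2; —) ×2,  (2; 1) ×6,  (2; 2) }


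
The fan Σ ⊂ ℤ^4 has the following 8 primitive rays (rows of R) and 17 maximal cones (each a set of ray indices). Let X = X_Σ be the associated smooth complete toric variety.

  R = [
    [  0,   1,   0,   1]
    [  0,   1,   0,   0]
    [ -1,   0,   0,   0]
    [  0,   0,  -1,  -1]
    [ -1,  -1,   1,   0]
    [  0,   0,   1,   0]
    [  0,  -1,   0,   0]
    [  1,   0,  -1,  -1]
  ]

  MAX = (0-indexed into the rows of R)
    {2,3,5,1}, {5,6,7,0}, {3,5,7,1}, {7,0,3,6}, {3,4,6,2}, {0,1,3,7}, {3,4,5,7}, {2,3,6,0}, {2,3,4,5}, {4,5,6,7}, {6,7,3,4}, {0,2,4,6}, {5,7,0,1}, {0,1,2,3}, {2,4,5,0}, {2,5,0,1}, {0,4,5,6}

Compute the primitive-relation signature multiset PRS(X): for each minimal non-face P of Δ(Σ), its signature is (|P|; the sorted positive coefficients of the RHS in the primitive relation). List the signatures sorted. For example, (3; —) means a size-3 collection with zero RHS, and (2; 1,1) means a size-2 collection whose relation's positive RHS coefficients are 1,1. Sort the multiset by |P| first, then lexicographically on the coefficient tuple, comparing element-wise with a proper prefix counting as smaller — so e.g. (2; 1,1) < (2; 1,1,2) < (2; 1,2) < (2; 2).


The 8 primitive collections of Σ (r=8, n=4):

  {1,6}:  v_{1} + v_{6} = 0  ⇒ sig = (2; —)
  {2,7}:  v_{2} + v_{7} = v_{3}  ⇒ sig = (2; 1)
  {1,4}:  v_{1} + v_{4} = v_{2} + v_{5}  ⇒ sig = (2; 1,1)
  {0,4,7}:  v_{0} + v_{4} + v_{7} = 0  ⇒ sig = (3; —)
  {0,3,4}:  v_{0} + v_{3} + v_{4} = v_{2}  ⇒ sig = (3; 1)
  {0,3,5}:  v_{0} + v_{3} + v_{5} = v_{1}  ⇒ sig = (3; 1)
  {2,5,6}:  v_{2} + v_{5} + v_{6} = v_{4}  ⇒ sig = (3; 1)
  {3,5,6}:  v_{3} + v_{5} + v_{6} = v_{4} + v_{7}  ⇒ sig = (3; 1,1)

Hence PRS(X_Σ) =
{ (2; —),  (2; 1),  (2; 1,1),  (3; —),  (3; 1) ×3,  (3; 1,1) }


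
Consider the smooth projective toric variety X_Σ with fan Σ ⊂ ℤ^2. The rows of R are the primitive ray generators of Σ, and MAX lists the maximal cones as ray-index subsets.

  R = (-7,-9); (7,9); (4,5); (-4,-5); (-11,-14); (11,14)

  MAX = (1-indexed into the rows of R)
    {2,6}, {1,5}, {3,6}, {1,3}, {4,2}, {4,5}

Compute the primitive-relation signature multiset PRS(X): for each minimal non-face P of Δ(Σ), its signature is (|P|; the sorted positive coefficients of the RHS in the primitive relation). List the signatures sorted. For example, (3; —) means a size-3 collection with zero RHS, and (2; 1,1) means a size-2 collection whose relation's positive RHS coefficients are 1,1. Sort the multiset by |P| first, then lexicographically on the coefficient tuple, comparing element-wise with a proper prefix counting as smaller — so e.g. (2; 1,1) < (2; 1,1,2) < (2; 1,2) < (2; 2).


9 minimal non-faces of Δ(Σ) (on 6 rays):

  P = {1,2}:  v_{1} + v_{2} = 0  ⟹  sig = (2; —)
  P = {3,4}:  v_{3} + v_{4} = 0  ⟹  sig = (2; —)
  P = {5,6}:  v_{5} + v_{6} = 0  ⟹  sig = (2; —)
  P = {1,4}:  v_{1} + v_{4} = v_{5}  ⟹  sig = (2; 1)
  P = {1,6}:  v_{1} + v_{6} = v_{3}  ⟹  sig = (2; 1)
  P = {2,3}:  v_{2} + v_{3} = v_{6}  ⟹  sig = (2; 1)
  P = {2,5}:  v_{2} + v_{5} = v_{4}  ⟹  sig = (2; 1)
  P = {3,5}:  v_{3} + v_{5} = v_{1}  ⟹  sig = (2; 1)
  P = {4,6}:  v_{4} + v_{6} = v_{2}  ⟹  sig = (2; 1)

Hence PRS(X_Σ) =
{ (2; —) ×3,  (2; 1) ×6 }


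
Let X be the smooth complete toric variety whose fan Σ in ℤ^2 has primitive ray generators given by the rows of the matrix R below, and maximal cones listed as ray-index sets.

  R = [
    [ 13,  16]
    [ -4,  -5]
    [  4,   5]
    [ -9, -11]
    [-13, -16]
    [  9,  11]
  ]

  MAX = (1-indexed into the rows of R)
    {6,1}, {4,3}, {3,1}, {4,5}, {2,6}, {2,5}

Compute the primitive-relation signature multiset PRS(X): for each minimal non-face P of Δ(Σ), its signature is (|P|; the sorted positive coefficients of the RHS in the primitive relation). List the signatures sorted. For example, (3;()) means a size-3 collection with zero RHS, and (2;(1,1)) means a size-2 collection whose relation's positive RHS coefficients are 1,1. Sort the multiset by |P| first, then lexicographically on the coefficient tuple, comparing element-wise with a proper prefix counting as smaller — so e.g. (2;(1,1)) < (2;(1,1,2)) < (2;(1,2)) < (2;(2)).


9 minimal non-faces of Δ(Σ) (on 6 rays):

  {1,5}:  v_{1} + v_{5} = 0  ⟹  sig = (2;())
  {2,3}:  v_{2} + v_{3} = 0  ⟹  sig = (2;())
  {4,6}:  v_{4} + v_{6} = 0  ⟹  sig = (2;())
  {1,2}:  v_{1} + v_{2} = v_{6}  ⟹  sig = (2;(1))
  {1,4}:  v_{1} + v_{4} = v_{3}  ⟹  sig = (2;(1))
  {2,4}:  v_{2} + v_{4} = v_{5}  ⟹  sig = (2;(1))
  {3,5}:  v_{3} + v_{5} = v_{4}  ⟹  sig = (2;(1))
  {3,6}:  v_{3} + v_{6} = v_{1}  ⟹  sig = (2;(1))
  {5,6}:  v_{5} + v_{6} = v_{2}  ⟹  sig = (2;(1))

Sorted signature multiset PRS(X):
[(2;()), (2;()), (2;()), (2;(1)), (2;(1)), (2;(1)), (2;(1)), (2;(1)), (2;(1))]


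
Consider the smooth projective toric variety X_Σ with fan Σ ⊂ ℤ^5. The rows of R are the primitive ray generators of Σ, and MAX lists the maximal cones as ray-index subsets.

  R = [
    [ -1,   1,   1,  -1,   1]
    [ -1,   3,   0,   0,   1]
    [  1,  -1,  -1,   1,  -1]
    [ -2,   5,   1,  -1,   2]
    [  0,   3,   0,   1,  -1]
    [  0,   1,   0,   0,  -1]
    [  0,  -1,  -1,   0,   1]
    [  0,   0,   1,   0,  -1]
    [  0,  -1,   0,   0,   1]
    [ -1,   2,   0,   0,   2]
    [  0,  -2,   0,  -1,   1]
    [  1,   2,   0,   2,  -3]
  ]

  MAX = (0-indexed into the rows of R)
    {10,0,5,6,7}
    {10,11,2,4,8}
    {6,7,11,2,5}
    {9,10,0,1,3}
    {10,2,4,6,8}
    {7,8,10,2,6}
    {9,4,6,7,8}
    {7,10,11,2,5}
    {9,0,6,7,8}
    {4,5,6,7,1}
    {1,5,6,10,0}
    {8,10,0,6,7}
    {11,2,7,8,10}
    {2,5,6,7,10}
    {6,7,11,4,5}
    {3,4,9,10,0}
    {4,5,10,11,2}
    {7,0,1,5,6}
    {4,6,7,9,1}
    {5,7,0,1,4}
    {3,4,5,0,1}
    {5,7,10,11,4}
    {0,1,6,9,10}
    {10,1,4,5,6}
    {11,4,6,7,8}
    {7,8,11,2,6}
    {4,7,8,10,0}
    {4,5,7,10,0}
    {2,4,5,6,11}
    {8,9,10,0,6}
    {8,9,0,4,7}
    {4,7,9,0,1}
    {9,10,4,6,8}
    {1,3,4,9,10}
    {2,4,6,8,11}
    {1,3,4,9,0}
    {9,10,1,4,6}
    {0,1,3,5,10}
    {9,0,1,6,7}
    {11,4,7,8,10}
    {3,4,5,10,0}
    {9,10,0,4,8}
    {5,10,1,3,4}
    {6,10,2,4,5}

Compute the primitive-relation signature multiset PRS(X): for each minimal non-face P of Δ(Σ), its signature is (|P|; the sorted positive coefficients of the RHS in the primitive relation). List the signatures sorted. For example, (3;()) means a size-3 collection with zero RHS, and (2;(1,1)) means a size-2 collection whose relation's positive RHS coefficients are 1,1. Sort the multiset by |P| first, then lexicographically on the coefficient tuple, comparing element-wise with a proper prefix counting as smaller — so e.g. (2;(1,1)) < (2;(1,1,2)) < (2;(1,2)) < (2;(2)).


21 collections generate NE(X_Σ); each relation:

  {0,2}:  v_{0} + v_{2} = 0 — sig = (2;())
  {5,8}:  v_{5} + v_{8} = 0 — sig = (2;())
  {1,8}:  v_{1} + v_{8} = v_{9} — sig = (2;(1))
  {5,9}:  v_{5} + v_{9} = v_{1} — sig = (2;(1))
  {0,11}:  v_{0} + v_{11} = v_{4} + v_{7} — sig = (2;(1,1))
  {1,2}:  v_{1} + v_{2} = v_{4} + v_{6} — sig = (2;(1,1))
  {2,3}:  v_{2} + v_{3} = v_{1} + v_{4} + v_{10} — sig = (2;(1,1,1))
  {2,9}:  v_{2} + v_{9} = v_{4} + v_{6} + v_{8} — sig = (2;(1,1,1))
  {3,8}:  v_{3} + v_{8} = v_{0} + v_{4} + v_{9} + v_{10} — sig = (2;(1,1,1,1))
  {9,11}:  v_{9} + v_{11} = 2·v_{4} + v_{6} + v_{7} + v_{8} — sig = (2;(1,1,1,2))
  {1,11}:  v_{1} + v_{11} = 2·v_{4} + v_{6} + v_{7} — sig = (2;(1,1,2))
  {3,6}:  v_{3} + v_{6} = 2·v_{1} + v_{10} — sig = (2;(1,2))
  {3,7}:  v_{3} + v_{7} = 2·v_{0} + v_{4} — sig = (2;(1,2))
  {3,11}:  v_{3} + v_{11} = v_{0} + 2·v_{4} — sig = (2;(1,2))
  {0,4,6}:  v_{0} + v_{4} + v_{6} = v_{1} — sig = (3;(1))
  {1,7,10}:  v_{1} + v_{7} + v_{10} = v_{0} — sig = (3;(1))
  {2,4,7}:  v_{2} + v_{4} + v_{7} = v_{11} — sig = (3;(1))
  {6,10,11}:  v_{6} + v_{10} + v_{11} = v_{2} — sig = (3;(1))
  {7,9,10}:  v_{7} + v_{9} + v_{10} = v_{0} + v_{8} — sig = (3;(1,1))
  {4,6,7,10}:  v_{4} + v_{6} + v_{7} + v_{10} = 0 — sig = (4;())
  {0,1,4,10}:  v_{0} + v_{1} + v_{4} + v_{10} = v_{3} — sig = (4;(1))

Sorted signature multiset PRS(X):
    |P|=2: 14 collections, coeffs (), (), (1), (1), (1,1), (1,1), (1,1,1), (1,1,1), (1,1,1,1), (1,1,1,2), (1,1,2), (1,2), (1,2), (1,2)
    |P|=3: 5 collections, coeffs (1), (1), (1), (1), (1,1)
    |P|=4: 2 collections, coeffs (), (1)


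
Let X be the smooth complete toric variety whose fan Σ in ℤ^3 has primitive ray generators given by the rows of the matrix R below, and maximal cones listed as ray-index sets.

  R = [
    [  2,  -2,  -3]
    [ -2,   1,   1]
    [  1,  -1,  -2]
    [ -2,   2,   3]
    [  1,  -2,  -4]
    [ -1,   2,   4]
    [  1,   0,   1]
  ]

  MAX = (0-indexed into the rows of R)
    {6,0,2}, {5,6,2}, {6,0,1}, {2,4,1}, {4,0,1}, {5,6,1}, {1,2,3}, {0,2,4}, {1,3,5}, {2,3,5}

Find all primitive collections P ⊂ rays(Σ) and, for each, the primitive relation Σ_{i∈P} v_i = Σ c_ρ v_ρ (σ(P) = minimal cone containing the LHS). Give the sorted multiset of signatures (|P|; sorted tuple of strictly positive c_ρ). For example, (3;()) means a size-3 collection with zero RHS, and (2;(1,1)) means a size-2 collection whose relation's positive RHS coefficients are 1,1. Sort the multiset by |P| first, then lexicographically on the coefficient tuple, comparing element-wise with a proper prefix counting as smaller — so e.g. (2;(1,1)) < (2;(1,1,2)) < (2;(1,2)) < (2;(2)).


|primitive collections| = 9. Relations:

  {0,3}:  v_{0} + v_{3} = 0  so sig = (2;())
  {4,5}:  v_{4} + v_{5} = 0  so sig = (2;())
  {0,5}:  v_{0} + v_{5} = v_{6}  so sig = (2;(1))
  {3,6}:  v_{3} + v_{6} = v_{5}  so sig = (2;(1))
  {4,6}:  v_{4} + v_{6} = v_{0}  so sig = (2;(1))
  {3,4}:  v_{3} + v_{4} = v_{1} + v_{2}  so sig = (2;(1,1))
  {1,2,6}:  v_{1} + v_{2} + v_{6} = 0  so sig = (3;())
  {0,1,2}:  v_{0} + v_{1} + v_{2} = v_{4}  so sig = (3;(1))
  {1,2,5}:  v_{1} + v_{2} + v_{5} = v_{3}  so sig = (3;(1))

Signatures (|P|; sorted positive RHS coefficients), sorted:
    |P|=2: 6 collections, coeffs (), (), (1), (1), (1), (1,1)
    |P|=3: 3 collections, coeffs (), (1), (1)


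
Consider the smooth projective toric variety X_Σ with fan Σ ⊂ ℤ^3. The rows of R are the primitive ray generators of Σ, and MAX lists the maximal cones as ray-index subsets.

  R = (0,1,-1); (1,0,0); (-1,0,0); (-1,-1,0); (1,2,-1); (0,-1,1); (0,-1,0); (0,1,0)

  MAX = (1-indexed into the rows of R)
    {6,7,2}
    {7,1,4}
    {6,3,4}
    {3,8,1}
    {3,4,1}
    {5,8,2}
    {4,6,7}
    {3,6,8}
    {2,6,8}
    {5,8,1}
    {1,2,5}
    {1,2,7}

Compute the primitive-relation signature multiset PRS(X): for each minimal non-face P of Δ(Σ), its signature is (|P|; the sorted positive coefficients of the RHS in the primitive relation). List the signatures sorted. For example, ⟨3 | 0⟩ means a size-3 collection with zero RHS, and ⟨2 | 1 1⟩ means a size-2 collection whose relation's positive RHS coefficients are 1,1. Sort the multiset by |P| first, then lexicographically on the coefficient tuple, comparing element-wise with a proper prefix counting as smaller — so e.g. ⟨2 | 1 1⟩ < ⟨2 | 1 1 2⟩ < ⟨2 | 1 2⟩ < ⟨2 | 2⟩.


The 11 primitive collections of Σ (r=8, n=3):

  {1,6}:  v_{1} + v_{6} = 0  →  sig = ⟨2 | 0⟩
  {2,3}:  v_{2} + v_{3} = 0  →  sig = ⟨2 | 0⟩
  {7,8}:  v_{7} + v_{8} = 0  →  sig = ⟨2 | 0⟩
  {2,4}:  v_{2} + v_{4} = v_{7}  →  sig = ⟨2 | 1⟩
  {3,7}:  v_{3} + v_{7} = v_{4}  →  sig = ⟨2 | 1⟩
  {4,5}:  v_{4} + v_{5} = v_{1}  →  sig = ⟨2 | 1⟩
  {4,8}:  v_{4} + v_{8} = v_{3}  →  sig = ⟨2 | 1⟩
  {3,5}:  v_{3} + v_{5} = v_{1} + v_{8}  →  sig = ⟨2 | 1 1⟩
  {5,6}:  v_{5} + v_{6} = v_{2} + v_{8}  →  sig = ⟨2 | 1 1⟩
  {5,7}:  v_{5} + v_{7} = v_{1} + v_{2}  →  sig = ⟨2 | 1 1⟩
  {1,2,8}:  v_{1} + v_{2} + v_{8} = v_{5}  →  sig = ⟨3 | 1⟩

so the primitive-relation signature multiset is
[⟨2 | 0⟩, ⟨2 | 0⟩, ⟨2 | 0⟩, ⟨2 | 1⟩, ⟨2 | 1⟩, ⟨2 | 1⟩, ⟨2 | 1⟩, ⟨2 | 1 1⟩, ⟨2 | 1 1⟩, ⟨2 | 1 1⟩, ⟨3 | 1⟩]


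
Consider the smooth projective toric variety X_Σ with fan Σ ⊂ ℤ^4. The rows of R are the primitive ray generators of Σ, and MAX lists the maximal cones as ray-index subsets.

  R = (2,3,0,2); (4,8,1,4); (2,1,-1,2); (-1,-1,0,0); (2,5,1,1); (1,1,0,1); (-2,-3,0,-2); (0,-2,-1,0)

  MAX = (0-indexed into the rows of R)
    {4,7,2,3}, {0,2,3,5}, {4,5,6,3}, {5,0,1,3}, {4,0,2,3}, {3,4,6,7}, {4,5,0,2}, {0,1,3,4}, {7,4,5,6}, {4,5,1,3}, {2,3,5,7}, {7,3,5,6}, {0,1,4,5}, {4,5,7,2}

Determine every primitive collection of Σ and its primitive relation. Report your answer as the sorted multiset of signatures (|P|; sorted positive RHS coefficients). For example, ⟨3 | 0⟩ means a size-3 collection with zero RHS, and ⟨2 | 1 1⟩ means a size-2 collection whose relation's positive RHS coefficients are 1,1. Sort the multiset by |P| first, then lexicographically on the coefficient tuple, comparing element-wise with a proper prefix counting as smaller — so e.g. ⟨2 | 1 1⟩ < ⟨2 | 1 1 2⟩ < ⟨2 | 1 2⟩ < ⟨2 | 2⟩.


Σ has 9 primitive collections:

  • {0,6}:  v_{0} + v_{6} = 0  →  sig = ⟨2 | 0⟩
  • {0,7}:  v_{0} + v_{7} = v_{2}  →  sig = ⟨2 | 1⟩
  • {2,6}:  v_{2} + v_{6} = v_{7}  →  sig = ⟨2 | 1⟩
  • {1,6}:  v_{1} + v_{6} = v_{3} + v_{4} + v_{5}  →  sig = ⟨2 | 1 1 1⟩
  • {1,7}:  v_{1} + v_{7} = 2·v_{0}  →  sig = ⟨2 | 2⟩
  • {1,2}:  v_{1} + v_{2} = 3·v_{0}  →  sig = ⟨2 | 3⟩
  • {0,3,4,5}:  v_{0} + v_{3} + v_{4} + v_{5} = v_{1}  →  sig = ⟨4 | 1⟩
  • {3,4,5,7}:  v_{3} + v_{4} + v_{5} + v_{7} = v_{0}  →  sig = ⟨4 | 1⟩
  • {2,3,4,5}:  v_{2} + v_{3} + v_{4} + v_{5} = 2·v_{0}  →  sig = ⟨4 | 2⟩

Sorted signature multiset PRS(X):
    ⟨2 | 0⟩
    ⟨2 | 1⟩
    ⟨2 | 1⟩
    ⟨2 | 1 1 1⟩
    ⟨2 | 2⟩
    ⟨2 | 3⟩
    ⟨4 | 1⟩
    ⟨4 | 1⟩
    ⟨4 | 2⟩


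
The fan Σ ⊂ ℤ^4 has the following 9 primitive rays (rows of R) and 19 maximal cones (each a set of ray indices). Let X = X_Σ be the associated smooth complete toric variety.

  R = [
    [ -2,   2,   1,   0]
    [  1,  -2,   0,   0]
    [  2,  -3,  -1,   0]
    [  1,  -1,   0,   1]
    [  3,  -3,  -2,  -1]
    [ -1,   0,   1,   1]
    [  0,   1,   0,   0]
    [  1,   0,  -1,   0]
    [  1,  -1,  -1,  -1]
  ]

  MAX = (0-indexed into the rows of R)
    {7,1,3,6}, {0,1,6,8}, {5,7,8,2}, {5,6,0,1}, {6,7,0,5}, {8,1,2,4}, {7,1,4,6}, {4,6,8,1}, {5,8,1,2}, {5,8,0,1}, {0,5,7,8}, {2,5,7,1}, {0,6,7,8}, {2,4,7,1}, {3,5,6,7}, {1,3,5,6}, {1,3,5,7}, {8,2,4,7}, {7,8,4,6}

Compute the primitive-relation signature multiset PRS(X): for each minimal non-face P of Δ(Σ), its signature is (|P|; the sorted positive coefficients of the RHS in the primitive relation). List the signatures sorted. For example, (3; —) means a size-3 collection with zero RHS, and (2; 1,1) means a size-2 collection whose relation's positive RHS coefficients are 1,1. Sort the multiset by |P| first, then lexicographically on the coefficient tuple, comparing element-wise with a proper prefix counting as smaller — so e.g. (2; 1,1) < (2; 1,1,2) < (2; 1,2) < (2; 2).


12 minimal non-faces of Δ(Σ) (on 9 rays):

  P={0,4}:  v_{0} + v_{4} = v_{8}  ⇒ sig = (2; 1)
  P={4,5}:  v_{4} + v_{5} = v_{2}  ⇒ sig = (2; 1)
  P={0,2}:  v_{0} + v_{2} = v_{5} + v_{8}  ⇒ sig = (2; 1,1)
  P={0,3}:  v_{0} + v_{3} = v_{5} + v_{6}  ⇒ sig = (2; 1,1)
  P={2,6}:  v_{2} + v_{6} = v_{1} + v_{7}  ⇒ sig = (2; 1,1)
  P={3,8}:  v_{3} + v_{8} = v_{1} + v_{7}  ⇒ sig = (2; 1,1)
  P={2,3}:  v_{2} + v_{3} = 2·v_{1} + v_{5} + 2·v_{7}  ⇒ sig = (2; 1,2,2)
  P={3,4}:  v_{3} + v_{4} = 2·v_{1} + 2·v_{7}  ⇒ sig = (2; 2,2)
  P={0,1,7}:  v_{0} + v_{1} + v_{7} = 0  ⇒ sig = (3; —)
  P={5,6,8}:  v_{5} + v_{6} + v_{8} = 0  ⇒ sig = (3; —)
  P={1,7,8}:  v_{1} + v_{7} + v_{8} = v_{4}  ⇒ sig = (3; 1)
  P={1,5,6,7}:  v_{1} + v_{5} + v_{6} + v_{7} = v_{3}  ⇒ sig = (4; 1)

Signatures (|P|; sorted positive RHS coefficients), sorted:
    (2; 1)
    (2; 1)
    (2; 1,1)
    (2; 1,1)
    (2; 1,1)
    (2; 1,1)
    (2; 1,2,2)
    (2; 2,2)
    (3; —)
    (3; —)
    (3; 1)
    (4; 1)


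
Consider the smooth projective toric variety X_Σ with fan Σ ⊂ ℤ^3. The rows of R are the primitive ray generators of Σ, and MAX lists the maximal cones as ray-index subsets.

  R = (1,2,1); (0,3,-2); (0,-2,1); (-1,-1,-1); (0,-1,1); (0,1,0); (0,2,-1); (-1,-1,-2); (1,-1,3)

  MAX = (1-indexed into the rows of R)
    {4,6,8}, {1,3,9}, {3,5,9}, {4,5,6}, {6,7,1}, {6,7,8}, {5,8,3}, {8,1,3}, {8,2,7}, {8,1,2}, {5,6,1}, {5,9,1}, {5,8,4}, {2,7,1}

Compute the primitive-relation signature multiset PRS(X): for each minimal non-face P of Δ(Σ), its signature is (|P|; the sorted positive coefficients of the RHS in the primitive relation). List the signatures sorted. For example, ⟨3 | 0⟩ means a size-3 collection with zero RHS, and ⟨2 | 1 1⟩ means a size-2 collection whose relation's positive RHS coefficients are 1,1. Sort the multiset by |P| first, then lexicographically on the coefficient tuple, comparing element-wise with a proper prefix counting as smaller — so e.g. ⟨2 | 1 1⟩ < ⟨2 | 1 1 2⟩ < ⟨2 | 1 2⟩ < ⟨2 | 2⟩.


The 20 primitive collections of Σ (r=9, n=3):

  {3,7}:  v_{3} + v_{7} = 0  ⇒ sig = ⟨2 | 0⟩
  {1,4}:  v_{1} + v_{4} = v_{6}  ⇒ sig = ⟨2 | 1⟩
  {2,5}:  v_{2} + v_{5} = v_{7}  ⇒ sig = ⟨2 | 1⟩
  {2,9}:  v_{2} + v_{9} = v_{1}  ⇒ sig = ⟨2 | 1⟩
  {3,6}:  v_{3} + v_{6} = v_{5}  ⇒ sig = ⟨2 | 1⟩
  {5,7}:  v_{5} + v_{7} = v_{6}  ⇒ sig = ⟨2 | 1⟩
  {8,9}:  v_{8} + v_{9} = v_{3}  ⇒ sig = ⟨2 | 1⟩
  {2,3}:  v_{2} + v_{3} = v_{1} + v_{8}  ⇒ sig = ⟨2 | 1 1⟩
  {7,9}:  v_{7} + v_{9} = v_{1} + v_{5}  ⇒ sig = ⟨2 | 1 1⟩
  {2,4}:  v_{2} + v_{4} = v_{6} + v_{7} + v_{8}  ⇒ sig = ⟨2 | 1 1 1⟩
  {3,4}:  v_{3} + v_{4} = 2·v_{5} + v_{8}  ⇒ sig = ⟨2 | 1 2⟩
  {4,7}:  v_{4} + v_{7} = 2·v_{6} + v_{8}  ⇒ sig = ⟨2 | 1 2⟩
  {6,9}:  v_{6} + v_{9} = v_{1} + 2·v_{5}  ⇒ sig = ⟨2 | 1 2⟩
  {2,6}:  v_{2} + v_{6} = 2·v_{7}  ⇒ sig = ⟨2 | 2⟩
  {4,9}:  v_{4} + v_{9} = 2·v_{5}  ⇒ sig = ⟨2 | 2⟩
  {1,5,8}:  v_{1} + v_{5} + v_{8} = 0  ⇒ sig = ⟨3 | 0⟩
  {1,3,5}:  v_{1} + v_{3} + v_{5} = v_{9}  ⇒ sig = ⟨3 | 1⟩
  {1,6,8}:  v_{1} + v_{6} + v_{8} = v_{7}  ⇒ sig = ⟨3 | 1⟩
  {1,7,8}:  v_{1} + v_{7} + v_{8} = v_{2}  ⇒ sig = ⟨3 | 1⟩
  {5,6,8}:  v_{5} + v_{6} + v_{8} = v_{4}  ⇒ sig = ⟨3 | 1⟩

so the primitive-relation signature multiset is
    |P|=2: 15 collections, coeffs (), (1), (1), (1), (1), (1), (1), (1,1), (1,1), (1,1,1), (1,2), (1,2), (1,2), (2), (2)
    |P|=3: 5 collections, coeffs (), (1), (1), (1), (1)


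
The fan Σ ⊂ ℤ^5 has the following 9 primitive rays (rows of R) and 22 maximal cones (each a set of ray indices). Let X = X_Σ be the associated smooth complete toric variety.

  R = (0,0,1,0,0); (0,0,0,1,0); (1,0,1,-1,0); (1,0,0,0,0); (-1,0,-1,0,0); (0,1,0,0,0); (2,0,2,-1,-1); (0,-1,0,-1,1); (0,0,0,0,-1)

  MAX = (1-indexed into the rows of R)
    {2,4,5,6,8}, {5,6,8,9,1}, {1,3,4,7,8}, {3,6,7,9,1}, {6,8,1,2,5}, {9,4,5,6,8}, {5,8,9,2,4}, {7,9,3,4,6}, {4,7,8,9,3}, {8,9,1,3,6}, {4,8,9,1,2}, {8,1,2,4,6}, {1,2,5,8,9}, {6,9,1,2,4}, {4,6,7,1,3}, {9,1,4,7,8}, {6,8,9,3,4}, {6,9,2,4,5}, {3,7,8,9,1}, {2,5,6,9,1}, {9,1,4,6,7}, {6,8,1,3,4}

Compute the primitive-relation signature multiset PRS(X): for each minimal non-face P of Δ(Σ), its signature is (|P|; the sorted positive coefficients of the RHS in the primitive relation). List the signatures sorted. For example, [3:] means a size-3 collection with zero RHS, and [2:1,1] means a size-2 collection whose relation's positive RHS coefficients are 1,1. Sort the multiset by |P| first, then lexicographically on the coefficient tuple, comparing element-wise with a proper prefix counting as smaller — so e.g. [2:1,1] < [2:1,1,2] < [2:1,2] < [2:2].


The 9 primitive collections of Σ (r=9, n=5):

  {2,3}:  v_{2} + v_{3} = v_{1} + v_{4}  ⟹  sig = [2:1,1]
  {5,7}:  v_{5} + v_{7} = v_{3} + v_{9}  ⟹  sig = [2:1,1]
  {3,5}:  v_{3} + v_{5} = v_{6} + v_{8} + v_{9}  ⟹  sig = [2:1,1,1]
  {2,7}:  v_{2} + v_{7} = 2·v_{1} + 2·v_{4} + v_{9}  ⟹  sig = [2:1,2,2]
  {1,4,5}:  v_{1} + v_{4} + v_{5} = 0  ⟹  sig = [3:]
  {6,7,8}:  v_{6} + v_{7} + v_{8} = 2·v_{3}  ⟹  sig = [3:2]
  {2,6,8,9}:  v_{2} + v_{6} + v_{8} + v_{9} = 0  ⟹  sig = [4:]
  {1,3,4,9}:  v_{1} + v_{3} + v_{4} + v_{9} = v_{7}  ⟹  sig = [4:1]
  {1,4,6,8,9}:  v_{1} + v_{4} + v_{6} + v_{8} + v_{9} = v_{3}  ⟹  sig = [5:1]

so the primitive-relation signature multiset is
    |P|=2: 4 collections, coeffs (1,1), (1,1), (1,1,1), (1,2,2)
    |P|=3: 2 collections, coeffs (), (2)
    |P|=4: 2 collections, coeffs (), (1)
    |P|=5: 1 collection, coeffs (1)


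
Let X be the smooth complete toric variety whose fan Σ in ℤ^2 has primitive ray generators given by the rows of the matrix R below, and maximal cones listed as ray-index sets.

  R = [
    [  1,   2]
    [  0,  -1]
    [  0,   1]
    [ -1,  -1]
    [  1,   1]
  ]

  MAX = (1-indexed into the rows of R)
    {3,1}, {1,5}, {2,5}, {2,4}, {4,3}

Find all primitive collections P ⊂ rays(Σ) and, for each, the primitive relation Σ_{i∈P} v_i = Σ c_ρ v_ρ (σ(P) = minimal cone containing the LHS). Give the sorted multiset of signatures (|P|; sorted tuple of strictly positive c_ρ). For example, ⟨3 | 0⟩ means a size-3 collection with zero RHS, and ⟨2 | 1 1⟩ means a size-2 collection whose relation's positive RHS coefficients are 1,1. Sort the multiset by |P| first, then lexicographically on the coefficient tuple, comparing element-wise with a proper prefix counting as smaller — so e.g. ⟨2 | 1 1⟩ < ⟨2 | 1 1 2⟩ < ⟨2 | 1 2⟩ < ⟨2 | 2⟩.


Σ has 5 primitive collections:

  P={2,3}:  v_{2} + v_{3} = 0  ⟹  sig = ⟨2 | 0⟩
  P={4,5}:  v_{4} + v_{5} = 0  ⟹  sig = ⟨2 | 0⟩
  P={1,2}:  v_{1} + v_{2} = v_{5}  ⟹  sig = ⟨2 | 1⟩
  P={1,4}:  v_{1} + v_{4} = v_{3}  ⟹  sig = ⟨2 | 1⟩
  P={3,5}:  v_{3} + v_{5} = v_{1}  ⟹  sig = ⟨2 | 1⟩

Hence PRS(X_Σ) =
{ ⟨2 | 0⟩ ×2,  ⟨2 | 1⟩ ×3 }


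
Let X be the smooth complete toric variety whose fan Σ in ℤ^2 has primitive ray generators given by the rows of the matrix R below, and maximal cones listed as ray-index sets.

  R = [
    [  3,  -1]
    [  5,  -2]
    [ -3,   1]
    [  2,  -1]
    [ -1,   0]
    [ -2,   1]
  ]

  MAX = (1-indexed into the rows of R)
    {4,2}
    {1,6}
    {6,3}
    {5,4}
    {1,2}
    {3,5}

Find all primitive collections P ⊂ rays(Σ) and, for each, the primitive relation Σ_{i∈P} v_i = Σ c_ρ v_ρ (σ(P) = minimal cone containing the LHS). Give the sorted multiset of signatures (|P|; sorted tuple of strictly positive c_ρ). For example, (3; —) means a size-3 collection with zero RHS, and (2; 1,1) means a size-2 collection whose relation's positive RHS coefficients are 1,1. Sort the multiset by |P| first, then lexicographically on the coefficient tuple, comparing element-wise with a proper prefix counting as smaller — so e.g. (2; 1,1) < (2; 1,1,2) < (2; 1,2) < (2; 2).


Primitive collections (9):

  • {1,3}:  v_{1} + v_{3} = 0  so sig = (2; —)
  • {4,6}:  v_{4} + v_{6} = 0  so sig = (2; —)
  • {1,4}:  v_{1} + v_{4} = v_{2}  so sig = (2; 1)
  • {1,5}:  v_{1} + v_{5} = v_{4}  so sig = (2; 1)
  • {2,3}:  v_{2} + v_{3} = v_{4}  so sig = (2; 1)
  • {2,6}:  v_{2} + v_{6} = v_{1}  so sig = (2; 1)
  • {3,4}:  v_{3} + v_{4} = v_{5}  so sig = (2; 1)
  • {5,6}:  v_{5} + v_{6} = v_{3}  so sig = (2; 1)
  • {2,5}:  v_{2} + v_{5} = 2·v_{4}  so sig = (2; 2)

Sorted signature multiset PRS(X):
    |P|=2: 9 collections, coeffs (), (), (1), (1), (1), (1), (1), (1), (2)


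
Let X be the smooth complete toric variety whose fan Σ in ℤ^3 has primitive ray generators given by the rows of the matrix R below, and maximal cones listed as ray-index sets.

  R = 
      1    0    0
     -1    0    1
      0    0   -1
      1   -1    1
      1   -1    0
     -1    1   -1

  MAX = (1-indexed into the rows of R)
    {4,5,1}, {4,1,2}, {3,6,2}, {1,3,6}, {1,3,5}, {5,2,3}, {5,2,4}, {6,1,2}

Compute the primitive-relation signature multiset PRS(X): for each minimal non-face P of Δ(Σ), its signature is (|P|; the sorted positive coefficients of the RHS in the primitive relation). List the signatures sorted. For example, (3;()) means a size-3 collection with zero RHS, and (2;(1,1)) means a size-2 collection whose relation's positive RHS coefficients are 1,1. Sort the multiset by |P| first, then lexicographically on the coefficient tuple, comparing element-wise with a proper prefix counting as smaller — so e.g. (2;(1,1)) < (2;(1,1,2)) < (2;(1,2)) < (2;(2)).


|primitive collections| = 5. Relations:

  {4,6}:  v_{4} + v_{6} = 0 — sig = (2;())
  {3,4}:  v_{3} + v_{4} = v_{5} — sig = (2;(1))
  {5,6}:  v_{5} + v_{6} = v_{3} — sig = (2;(1))
  {1,2,3}:  v_{1} + v_{2} + v_{3} = 0 — sig = (3;())
  {1,2,5}:  v_{1} + v_{2} + v_{5} = v_{4} — sig = (3;(1))

so the primitive-relation signature multiset is
{ (2;()),  (2;(1)) ×2,  (3;()),  (3;(1)) }


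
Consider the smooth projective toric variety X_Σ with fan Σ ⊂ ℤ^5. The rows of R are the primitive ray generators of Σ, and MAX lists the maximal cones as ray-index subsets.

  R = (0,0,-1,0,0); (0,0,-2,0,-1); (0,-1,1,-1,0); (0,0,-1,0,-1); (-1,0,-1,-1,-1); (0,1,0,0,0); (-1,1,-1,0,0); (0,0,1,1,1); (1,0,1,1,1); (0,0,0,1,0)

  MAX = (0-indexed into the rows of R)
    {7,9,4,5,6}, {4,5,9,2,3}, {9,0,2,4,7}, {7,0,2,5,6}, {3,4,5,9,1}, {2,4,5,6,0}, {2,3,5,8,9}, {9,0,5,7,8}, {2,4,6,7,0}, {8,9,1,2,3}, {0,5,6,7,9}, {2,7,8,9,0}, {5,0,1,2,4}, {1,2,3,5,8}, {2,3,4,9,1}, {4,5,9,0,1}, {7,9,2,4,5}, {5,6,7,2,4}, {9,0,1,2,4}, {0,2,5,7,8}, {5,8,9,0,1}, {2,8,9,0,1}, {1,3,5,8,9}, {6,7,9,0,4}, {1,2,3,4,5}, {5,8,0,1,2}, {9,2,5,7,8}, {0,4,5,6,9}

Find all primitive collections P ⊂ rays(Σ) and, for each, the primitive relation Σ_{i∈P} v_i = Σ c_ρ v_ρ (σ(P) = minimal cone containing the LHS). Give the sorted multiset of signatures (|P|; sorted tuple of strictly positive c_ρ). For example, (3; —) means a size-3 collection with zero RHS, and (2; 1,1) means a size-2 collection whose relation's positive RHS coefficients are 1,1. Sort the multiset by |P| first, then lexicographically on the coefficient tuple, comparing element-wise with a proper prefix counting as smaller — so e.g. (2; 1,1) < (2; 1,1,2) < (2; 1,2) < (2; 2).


The 11 primitive collections of Σ (r=10, n=5):

  P={4,8}:  v_{4} + v_{8} = 0 ; sig = (2; —)
  P={0,3}:  v_{0} + v_{3} = v_{1} ; sig = (2; 1)
  P={3,7}:  v_{3} + v_{7} = v_{9} ; sig = (2; 1)
  P={1,7}:  v_{1} + v_{7} = v_{0} + v_{9} ; sig = (2; 1,1)
  P={6,8}:  v_{6} + v_{8} = v_{0} + v_{5} + v_{7} ; sig = (2; 1,1,1)
  P={3,6}:  v_{3} + v_{6} = v_{0} + v_{4} + v_{5} + v_{9} ; sig = (2; 1,1,1,1)
  P={1,6}:  v_{1} + v_{6} = 2·v_{0} + v_{4} + v_{5} + v_{9} ; sig = (2; 1,1,1,2)
  P={2,6,9}:  v_{2} + v_{6} + v_{9} = v_{4} + v_{7} ; sig = (3; 1,1)
  P={0,2,5,9}:  v_{0} + v_{2} + v_{5} + v_{9} = 0 ; sig = (4; —)
  P={0,4,5,7}:  v_{0} + v_{4} + v_{5} + v_{7} = v_{6} ; sig = (4; 1)
  P={1,2,5,9}:  v_{1} + v_{2} + v_{5} + v_{9} = v_{3} ; sig = (4; 1)

so the primitive-relation signature multiset is
    |P|=2: 7 collections, coeffs (), (1), (1), (1,1), (1,1,1), (1,1,1,1), (1,1,1,2)
    |P|=3: 1 collection, coeffs (1,1)
    |P|=4: 3 collections, coeffs (), (1), (1)


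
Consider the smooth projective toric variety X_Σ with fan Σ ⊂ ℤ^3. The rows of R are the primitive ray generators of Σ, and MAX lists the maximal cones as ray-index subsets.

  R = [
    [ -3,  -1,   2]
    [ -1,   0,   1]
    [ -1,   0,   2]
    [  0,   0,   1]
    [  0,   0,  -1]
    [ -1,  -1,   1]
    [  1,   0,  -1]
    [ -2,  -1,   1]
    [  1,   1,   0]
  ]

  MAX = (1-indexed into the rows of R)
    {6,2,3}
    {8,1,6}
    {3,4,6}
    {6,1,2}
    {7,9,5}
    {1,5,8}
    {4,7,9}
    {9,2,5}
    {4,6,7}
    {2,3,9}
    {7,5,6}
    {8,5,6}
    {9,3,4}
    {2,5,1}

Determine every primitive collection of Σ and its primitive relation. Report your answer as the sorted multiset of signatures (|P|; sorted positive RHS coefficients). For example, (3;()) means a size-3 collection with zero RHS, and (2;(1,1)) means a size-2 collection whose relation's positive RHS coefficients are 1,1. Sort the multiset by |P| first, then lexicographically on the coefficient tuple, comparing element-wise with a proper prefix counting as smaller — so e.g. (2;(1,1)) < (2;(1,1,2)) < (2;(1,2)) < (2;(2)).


17 minimal non-faces of Δ(Σ) (on 9 rays):

  {2,7}:  v_{2} + v_{7} = 0 ; sig = (2;())
  {4,5}:  v_{4} + v_{5} = 0 ; sig = (2;())
  {1,7}:  v_{1} + v_{7} = v_{8} ; sig = (2;(1))
  {2,4}:  v_{2} + v_{4} = v_{3} ; sig = (2;(1))
  {2,8}:  v_{2} + v_{8} = v_{1} ; sig = (2;(1))
  {3,5}:  v_{3} + v_{5} = v_{2} ; sig = (2;(1))
  {3,7}:  v_{3} + v_{7} = v_{4} ; sig = (2;(1))
  {6,9}:  v_{6} + v_{9} = v_{4} ; sig = (2;(1))
  {8,9}:  v_{8} + v_{9} = v_{2} ; sig = (2;(1))
  {4,8}:  v_{4} + v_{8} = v_{2} + v_{6} ; sig = (2;(1,1))
  {7,8}:  v_{7} + v_{8} = v_{5} + v_{6} ; sig = (2;(1,1))
  {1,4}:  v_{1} + v_{4} = 2·v_{2} + v_{6} ; sig = (2;(1,2))
  {3,8}:  v_{3} + v_{8} = 2·v_{2} + v_{6} ; sig = (2;(1,2))
  {1,3}:  v_{1} + v_{3} = 3·v_{2} + v_{6} ; sig = (2;(1,3))
  {1,9}:  v_{1} + v_{9} = 2·v_{2} ; sig = (2;(2))
  {2,5,6}:  v_{2} + v_{5} + v_{6} = v_{8} ; sig = (3;(1))
  {1,5,6}:  v_{1} + v_{5} + v_{6} = 2·v_{8} ; sig = (3;(2))

Signatures (|P|; sorted positive RHS coefficients), sorted:
    |P|=2: 15 collections, coeffs (), (), (1), (1), (1), (1), (1), (1), (1), (1,1), (1,1), (1,2), (1,2), (1,3), (2)
    |P|=3: 2 collections, coeffs (1), (2)


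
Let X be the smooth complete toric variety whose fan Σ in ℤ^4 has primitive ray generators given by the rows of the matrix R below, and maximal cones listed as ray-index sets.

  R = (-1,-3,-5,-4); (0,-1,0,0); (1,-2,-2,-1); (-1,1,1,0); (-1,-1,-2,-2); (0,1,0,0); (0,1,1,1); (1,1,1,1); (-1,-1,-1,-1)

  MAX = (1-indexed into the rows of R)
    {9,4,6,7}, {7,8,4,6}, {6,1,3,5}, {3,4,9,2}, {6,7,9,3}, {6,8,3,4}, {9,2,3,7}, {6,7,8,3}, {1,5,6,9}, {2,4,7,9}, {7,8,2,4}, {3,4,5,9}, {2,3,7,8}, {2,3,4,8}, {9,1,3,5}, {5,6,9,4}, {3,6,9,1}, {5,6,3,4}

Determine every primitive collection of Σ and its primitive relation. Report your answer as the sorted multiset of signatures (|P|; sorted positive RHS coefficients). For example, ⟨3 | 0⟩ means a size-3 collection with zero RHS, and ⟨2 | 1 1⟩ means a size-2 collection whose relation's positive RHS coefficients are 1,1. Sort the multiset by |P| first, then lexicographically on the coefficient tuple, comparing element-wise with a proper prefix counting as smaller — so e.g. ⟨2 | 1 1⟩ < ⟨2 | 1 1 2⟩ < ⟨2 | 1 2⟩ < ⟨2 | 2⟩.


|primitive collections| = 12. Relations:

  • {2,6}:  v_{2} + v_{6} = 0  →  sig = ⟨2 | 0⟩
  • {8,9}:  v_{8} + v_{9} = 0  →  sig = ⟨2 | 0⟩
  • {5,7}:  v_{5} + v_{7} = v_{6} + v_{9}  →  sig = ⟨2 | 1 1⟩
  • {1,2}:  v_{1} + v_{2} = v_{3} + v_{5} + v_{9}  →  sig = ⟨2 | 1 1 1⟩
  • {1,8}:  v_{1} + v_{8} = v_{3} + v_{5} + v_{6}  →  sig = ⟨2 | 1 1 1⟩
  • {2,5}:  v_{2} + v_{5} = v_{3} + v_{4} + v_{9}  →  sig = ⟨2 | 1 1 1⟩
  • {5,8}:  v_{5} + v_{8} = v_{3} + v_{4} + v_{6}  →  sig = ⟨2 | 1 1 1⟩
  • {1,7}:  v_{1} + v_{7} = v_{3} + 2·v_{6} + 2·v_{9}  →  sig = ⟨2 | 1 2 2⟩
  • {1,4}:  v_{1} + v_{4} = 2·v_{5}  →  sig = ⟨2 | 2⟩
  • {3,4,7}:  v_{3} + v_{4} + v_{7} = 0  →  sig = ⟨3 | 0⟩
  • {3,4,6,9}:  v_{3} + v_{4} + v_{6} + v_{9} = v_{5}  →  sig = ⟨4 | 1⟩
  • {3,5,6,9}:  v_{3} + v_{5} + v_{6} + v_{9} = v_{1}  →  sig = ⟨4 | 1⟩

Hence PRS(X_Σ) =
    |P|=2: 9 collections, coeffs (), (), (1,1), (1,1,1), (1,1,1), (1,1,1), (1,1,1), (1,2,2), (2)
    |P|=3: 1 collection, coeffs ()
    |P|=4: 2 collections, coeffs (1), (1)


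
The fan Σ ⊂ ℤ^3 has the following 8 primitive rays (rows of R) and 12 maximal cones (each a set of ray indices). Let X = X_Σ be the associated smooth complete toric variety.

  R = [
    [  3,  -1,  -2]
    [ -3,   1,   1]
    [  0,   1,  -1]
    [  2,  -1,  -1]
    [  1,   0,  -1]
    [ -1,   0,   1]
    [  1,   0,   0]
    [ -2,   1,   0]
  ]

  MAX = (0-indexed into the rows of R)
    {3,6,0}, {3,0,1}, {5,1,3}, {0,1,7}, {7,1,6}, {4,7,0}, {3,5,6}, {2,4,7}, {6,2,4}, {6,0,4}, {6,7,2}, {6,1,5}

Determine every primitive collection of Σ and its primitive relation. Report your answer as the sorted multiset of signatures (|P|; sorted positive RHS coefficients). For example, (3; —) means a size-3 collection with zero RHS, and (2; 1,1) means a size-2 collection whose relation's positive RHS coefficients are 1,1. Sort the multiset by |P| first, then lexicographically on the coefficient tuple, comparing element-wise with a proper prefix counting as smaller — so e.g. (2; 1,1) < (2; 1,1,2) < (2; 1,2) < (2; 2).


Primitive collections (14):

  P = {4,5}:  v_{4} + v_{5} = 0  so sig = (2; —)
  P = {0,5}:  v_{0} + v_{5} = v_{3}  so sig = (2; 1)
  P = {1,4}:  v_{1} + v_{4} = v_{7}  so sig = (2; 1)
  P = {3,4}:  v_{3} + v_{4} = v_{0}  so sig = (2; 1)
  P = {5,7}:  v_{5} + v_{7} = v_{1}  so sig = (2; 1)
  P = {2,5}:  v_{2} + v_{5} = v_{6} + v_{7}  so sig = (2; 1,1)
  P = {3,7}:  v_{3} + v_{7} = v_{0} + v_{1}  so sig = (2; 1,1)
  P = {1,2}:  v_{1} + v_{2} = v_{6} + 2·v_{7}  so sig = (2; 1,2)
  P = {2,3}:  v_{2} + v_{3} = 2·v_{4}  so sig = (2; 2)
  P = {0,2}:  v_{0} + v_{2} = 3·v_{4}  so sig = (2; 3)
  P = {1,3,6}:  v_{1} + v_{3} + v_{6} = 0  so sig = (3; —)
  P = {0,1,6}:  v_{0} + v_{1} + v_{6} = v_{4}  so sig = (3; 1)
  P = {4,6,7}:  v_{4} + v_{6} + v_{7} = v_{2}  so sig = (3; 1)
  P = {0,6,7}:  v_{0} + v_{6} + v_{7} = 2·v_{4}  so sig = (3; 2)

Hence PRS(X_Σ) =
[(2; —), (2; 1), (2; 1), (2; 1), (2; 1), (2; 1,1), (2; 1,1), (2; 1,2), (2; 2), (2; 3), (3; —), (3; 1), (3; 1), (3; 2)]


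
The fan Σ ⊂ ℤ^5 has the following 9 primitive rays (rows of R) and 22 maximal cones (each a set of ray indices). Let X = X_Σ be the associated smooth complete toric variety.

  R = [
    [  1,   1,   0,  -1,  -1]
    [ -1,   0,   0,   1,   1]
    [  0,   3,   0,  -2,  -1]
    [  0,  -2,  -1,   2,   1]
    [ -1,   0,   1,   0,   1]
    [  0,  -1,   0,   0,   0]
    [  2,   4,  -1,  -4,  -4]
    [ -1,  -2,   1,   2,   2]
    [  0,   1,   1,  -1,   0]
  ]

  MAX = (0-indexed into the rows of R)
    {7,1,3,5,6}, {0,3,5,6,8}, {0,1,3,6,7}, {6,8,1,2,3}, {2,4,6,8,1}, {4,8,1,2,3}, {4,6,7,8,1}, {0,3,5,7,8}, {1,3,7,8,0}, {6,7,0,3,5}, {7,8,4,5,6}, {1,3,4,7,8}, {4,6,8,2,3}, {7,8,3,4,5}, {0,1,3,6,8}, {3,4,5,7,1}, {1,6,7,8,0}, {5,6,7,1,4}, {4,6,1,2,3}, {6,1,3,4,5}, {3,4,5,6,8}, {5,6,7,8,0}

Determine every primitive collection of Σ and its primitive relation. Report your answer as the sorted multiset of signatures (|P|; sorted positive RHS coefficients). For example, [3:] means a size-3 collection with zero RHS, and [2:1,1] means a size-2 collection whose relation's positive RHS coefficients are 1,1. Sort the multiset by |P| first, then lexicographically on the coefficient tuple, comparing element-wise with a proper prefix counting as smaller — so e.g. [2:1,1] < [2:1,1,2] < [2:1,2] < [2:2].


9 collections generate NE(X_Σ); each relation:

  • {0,4}:  v_{0} + v_{4} = v_{8} ; sig = [2:1]
  • {2,7}:  v_{2} + v_{7} = v_{1} + v_{8} ; sig = [2:1,1]
  • {0,2}:  v_{0} + v_{2} = v_{1} + v_{3} + v_{6} + 2·v_{8} ; sig = [2:1,1,1,2]
  • {2,5}:  v_{2} + v_{5} = v_{3} + 2·v_{4} + v_{6} ; sig = [2:1,1,2]
  • {0,1,5}:  v_{0} + v_{1} + v_{5} = 0 ; sig = [3:]
  • {1,5,8}:  v_{1} + v_{5} + v_{8} = v_{4} ; sig = [3:1]
  • {3,4,6,7}:  v_{3} + v_{4} + v_{6} + v_{7} = 0 ; sig = [4:]
  • {3,6,7,8}:  v_{3} + v_{6} + v_{7} + v_{8} = v_{0} ; sig = [4:1]
  • {1,3,4,6,8}:  v_{1} + v_{3} + v_{4} + v_{6} + v_{8} = v_{2} ; sig = [5:1]

Sorted signature multiset PRS(X):
    |P|=2: 4 collections, coeffs (1), (1,1), (1,1,1,2), (1,1,2)
    |P|=3: 2 collections, coeffs (), (1)
    |P|=4: 2 collections, coeffs (), (1)
    |P|=5: 1 collection, coeffs (1)


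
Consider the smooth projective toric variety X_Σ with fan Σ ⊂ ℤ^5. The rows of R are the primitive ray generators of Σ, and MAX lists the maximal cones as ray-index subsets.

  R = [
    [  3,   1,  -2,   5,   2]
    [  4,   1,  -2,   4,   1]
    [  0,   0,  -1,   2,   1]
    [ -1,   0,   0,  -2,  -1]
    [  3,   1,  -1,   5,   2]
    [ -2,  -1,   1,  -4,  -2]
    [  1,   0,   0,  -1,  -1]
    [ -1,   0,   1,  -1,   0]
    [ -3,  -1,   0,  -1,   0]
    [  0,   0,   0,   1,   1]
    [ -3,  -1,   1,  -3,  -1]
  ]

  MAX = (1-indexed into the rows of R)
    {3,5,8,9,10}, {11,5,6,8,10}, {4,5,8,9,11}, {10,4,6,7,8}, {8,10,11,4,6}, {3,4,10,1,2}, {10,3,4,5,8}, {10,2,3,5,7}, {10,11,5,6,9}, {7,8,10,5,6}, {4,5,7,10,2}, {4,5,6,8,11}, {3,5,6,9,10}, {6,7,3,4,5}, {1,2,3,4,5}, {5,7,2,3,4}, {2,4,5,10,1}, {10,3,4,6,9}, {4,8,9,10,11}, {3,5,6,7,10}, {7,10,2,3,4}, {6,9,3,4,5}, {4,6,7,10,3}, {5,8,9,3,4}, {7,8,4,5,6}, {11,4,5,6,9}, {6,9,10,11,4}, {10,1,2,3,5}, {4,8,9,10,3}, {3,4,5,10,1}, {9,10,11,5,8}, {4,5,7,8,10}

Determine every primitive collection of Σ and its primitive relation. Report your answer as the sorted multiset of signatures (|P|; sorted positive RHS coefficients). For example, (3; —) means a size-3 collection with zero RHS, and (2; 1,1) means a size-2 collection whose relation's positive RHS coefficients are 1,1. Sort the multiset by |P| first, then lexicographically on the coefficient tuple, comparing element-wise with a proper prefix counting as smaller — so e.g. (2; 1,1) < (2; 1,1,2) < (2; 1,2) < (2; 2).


|primitive collections| = 20. Relations:

  • {1,7}:  v_{1} + v_{7} = v_{2}  ⇒ sig = (2; 1)
  • {1,11}:  v_{1} + v_{11} = v_{3}  ⇒ sig = (2; 1)
  • {3,11}:  v_{3} + v_{11} = v_{9}  ⇒ sig = (2; 1)
  • {7,11}:  v_{7} + v_{11} = v_{6}  ⇒ sig = (2; 1)
  • {1,6}:  v_{1} + v_{6} = v_{3} + v_{7}  ⇒ sig = (2; 1,1)
  • {2,11}:  v_{2} + v_{11} = v_{3} + v_{7}  ⇒ sig = (2; 1,1)
  • {7,9}:  v_{7} + v_{9} = v_{3} + v_{6}  ⇒ sig = (2; 1,1)
  • {1,8}:  v_{1} + v_{8} = v_{4} + v_{5} + v_{10}  ⇒ sig = (2; 1,1,1)
  • {2,8}:  v_{2} + v_{8} = v_{4} + v_{5} + v_{7} + v_{10}  ⇒ sig = (2; 1,1,1,1)
  • {2,6}:  v_{2} + v_{6} = v_{3} + 2·v_{7}  ⇒ sig = (2; 1,2)
  • {2,9}:  v_{2} + v_{9} = 2·v_{3} + v_{7}  ⇒ sig = (2; 1,2)
  • {1,9}:  v_{1} + v_{9} = 2·v_{3}  ⇒ sig = (2; 2)
  • {3,7,8}:  v_{3} + v_{7} + v_{8} = 0  ⇒ sig = (3; —)
  • {3,6,8}:  v_{3} + v_{6} + v_{8} = v_{11}  ⇒ sig = (3; 1)
  • {6,8,9}:  v_{6} + v_{8} + v_{9} = 2·v_{11}  ⇒ sig = (3; 2)
  • {4,5,6,10}:  v_{4} + v_{5} + v_{6} + v_{10} = 0  ⇒ sig = (4; —)
  • {4,5,10,11}:  v_{4} + v_{5} + v_{10} + v_{11} = v_{3} + v_{8}  ⇒ sig = (4; 1,1)
  • {4,5,9,10}:  v_{4} + v_{5} + v_{9} + v_{10} = 2·v_{3} + v_{8}  ⇒ sig = (4; 1,2)
  • {3,4,5,7,10}:  v_{3} + v_{4} + v_{5} + v_{7} + v_{10} = v_{1}  ⇒ sig = (5; 1)
  • {2,3,4,5,10}:  v_{2} + v_{3} + v_{4} + v_{5} + v_{10} = 2·v_{1}  ⇒ sig = (5; 2)

Sorted signature multiset PRS(X):
[(2; 1), (2; 1), (2; 1), (2; 1), (2; 1,1), (2; 1,1), (2; 1,1), (2; 1,1,1), (2; 1,1,1,1), (2; 1,2), (2; 1,2), (2; 2), (3; —), (3; 1), (3; 2), (4; —), (4; 1,1), (4; 1,2), (5; 1), (5; 2)]
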